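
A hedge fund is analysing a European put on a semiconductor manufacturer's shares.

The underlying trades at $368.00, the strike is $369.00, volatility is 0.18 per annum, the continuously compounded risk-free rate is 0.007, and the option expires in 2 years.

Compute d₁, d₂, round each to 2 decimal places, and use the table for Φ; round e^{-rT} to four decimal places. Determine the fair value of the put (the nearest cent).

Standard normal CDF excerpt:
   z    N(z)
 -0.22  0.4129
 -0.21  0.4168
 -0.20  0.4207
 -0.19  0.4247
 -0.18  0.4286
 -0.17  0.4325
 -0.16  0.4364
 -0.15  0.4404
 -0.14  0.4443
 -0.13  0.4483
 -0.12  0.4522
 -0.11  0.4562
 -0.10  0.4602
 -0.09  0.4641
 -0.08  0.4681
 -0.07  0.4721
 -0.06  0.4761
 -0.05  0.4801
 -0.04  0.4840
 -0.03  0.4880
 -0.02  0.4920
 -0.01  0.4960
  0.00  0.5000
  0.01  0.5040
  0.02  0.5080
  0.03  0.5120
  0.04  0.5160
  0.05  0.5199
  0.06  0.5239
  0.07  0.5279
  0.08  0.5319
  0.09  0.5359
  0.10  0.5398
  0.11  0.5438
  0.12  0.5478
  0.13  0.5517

σ√T = 0.18·√2 = 0.2546
d₁ = [ln(368/369) + (0.007 + 0.18²/2)·2] / 0.2546 = [-0.0027 + 0.0464] / 0.2546 = 0.1716 ⇒ 0.17
d₂ = d₁ − σ√T = 0.1716 − 0.2546 = -0.0829 ⇒ -0.08
exp(−rT) = exp(−0.007·2) = 0.9861
N(−d₂) = N(0.08) = 0.5319;  N(−d₁) = N(-0.17) = 0.4325
P = 369·0.9861·0.5319 − 368·0.4325 = 193.5429 − 159.1600 = 34.3829

$34.38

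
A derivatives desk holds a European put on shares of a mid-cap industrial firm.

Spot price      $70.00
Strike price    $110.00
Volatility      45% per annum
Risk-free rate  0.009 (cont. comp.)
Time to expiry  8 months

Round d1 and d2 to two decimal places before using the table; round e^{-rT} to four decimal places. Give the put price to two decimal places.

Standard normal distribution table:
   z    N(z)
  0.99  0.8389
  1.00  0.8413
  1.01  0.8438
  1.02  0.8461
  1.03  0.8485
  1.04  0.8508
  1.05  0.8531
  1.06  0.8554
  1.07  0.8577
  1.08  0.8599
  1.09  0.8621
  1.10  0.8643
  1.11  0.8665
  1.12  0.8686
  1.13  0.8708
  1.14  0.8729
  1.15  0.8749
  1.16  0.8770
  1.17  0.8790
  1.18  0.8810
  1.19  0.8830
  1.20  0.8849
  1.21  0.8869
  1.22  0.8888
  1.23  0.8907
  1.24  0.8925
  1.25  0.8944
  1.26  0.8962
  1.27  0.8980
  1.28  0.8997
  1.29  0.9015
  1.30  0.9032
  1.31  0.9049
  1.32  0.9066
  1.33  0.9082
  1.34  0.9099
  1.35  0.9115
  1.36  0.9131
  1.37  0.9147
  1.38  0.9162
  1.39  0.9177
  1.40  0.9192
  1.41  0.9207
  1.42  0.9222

σ√T = 0.45 × 0.8165 = 0.3674
d₁ = [ln(70/110) + (0.009 + 0.45²/2)·0.6667] / 0.3674 = [-0.4520 + 0.0735] / 0.3674 = -1.0301 ⇒ -1.03
d₂ = d₁ − σ√T = -1.0301 − 0.3674 = -1.3975 ⇒ -1.40
exp(−rT) = exp(−0.009·0.6667) = 0.9940
N(−d₂) = N(1.40) = 0.9192;  N(−d₁) = N(1.03) = 0.8485
P = 110·0.9940·0.9192 − 70·0.8485 = 100.5053 − 59.3950 = 41.1103

$41.11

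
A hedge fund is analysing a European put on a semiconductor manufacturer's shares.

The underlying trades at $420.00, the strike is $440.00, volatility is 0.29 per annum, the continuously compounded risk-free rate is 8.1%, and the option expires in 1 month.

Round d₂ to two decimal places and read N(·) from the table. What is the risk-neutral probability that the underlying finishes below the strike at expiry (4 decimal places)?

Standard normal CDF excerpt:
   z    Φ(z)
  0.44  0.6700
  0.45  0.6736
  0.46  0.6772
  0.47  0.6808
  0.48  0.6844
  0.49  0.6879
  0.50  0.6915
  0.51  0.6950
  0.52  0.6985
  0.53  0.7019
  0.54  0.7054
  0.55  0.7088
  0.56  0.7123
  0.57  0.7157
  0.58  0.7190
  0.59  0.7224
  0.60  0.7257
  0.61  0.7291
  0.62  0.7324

0.6985

σ√T = 0.29 × 0.2887 = 0.0837
d₁ = [ln(420/440) + (0.081 + 0.29²/2)·0.08333] / 0.0837 = [-0.0465 + 0.0103] / 0.0837 = -0.4332 ⇒ -0.43
d₂ = d₁ − σ√T = -0.4332 − 0.0837 = -0.5169 ⇒ -0.52
Risk-neutral Pr[S_T < K] = N(−d₂) = N(0.52) = 0.6985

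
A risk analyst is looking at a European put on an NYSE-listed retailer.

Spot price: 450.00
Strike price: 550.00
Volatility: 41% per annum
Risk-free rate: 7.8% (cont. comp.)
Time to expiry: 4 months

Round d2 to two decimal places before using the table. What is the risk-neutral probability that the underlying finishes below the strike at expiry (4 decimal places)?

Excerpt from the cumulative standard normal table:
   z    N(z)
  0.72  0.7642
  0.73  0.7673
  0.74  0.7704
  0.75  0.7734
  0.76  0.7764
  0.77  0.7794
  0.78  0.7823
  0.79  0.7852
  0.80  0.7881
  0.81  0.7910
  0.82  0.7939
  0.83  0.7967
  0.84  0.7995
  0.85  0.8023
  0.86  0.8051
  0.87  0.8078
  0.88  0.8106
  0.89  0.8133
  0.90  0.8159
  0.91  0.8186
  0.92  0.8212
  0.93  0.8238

σ√T = 0.41 × 0.5774 = 0.2367
ln(S/K) + (r + σ²/2)T = ln(450/550) + (0.078 + 0.41²/2)·0.3333 = -0.2007 + 0.0540 = -0.1467
d₁ = -0.1467 / 0.2367 = -0.6195 → -0.62
d₂ = d₁ − σ√T = -0.6195 − 0.2367 = -0.8563 → -0.86
Pr(exercise) under Q = N(−d₂) = N(0.86) = 0.8051

0.8051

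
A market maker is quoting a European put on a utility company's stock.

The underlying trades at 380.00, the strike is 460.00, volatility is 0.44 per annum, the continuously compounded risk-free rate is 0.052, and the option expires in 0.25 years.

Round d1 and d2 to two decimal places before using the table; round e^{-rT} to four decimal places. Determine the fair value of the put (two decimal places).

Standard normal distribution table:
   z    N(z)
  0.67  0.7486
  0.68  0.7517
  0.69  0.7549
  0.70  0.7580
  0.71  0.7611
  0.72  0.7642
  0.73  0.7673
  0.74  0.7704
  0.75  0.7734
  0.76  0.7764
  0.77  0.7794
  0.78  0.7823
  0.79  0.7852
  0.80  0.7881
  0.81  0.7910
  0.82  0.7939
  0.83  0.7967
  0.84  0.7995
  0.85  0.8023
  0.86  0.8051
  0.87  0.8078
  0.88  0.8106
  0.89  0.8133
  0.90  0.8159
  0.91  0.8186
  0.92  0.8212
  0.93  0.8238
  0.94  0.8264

T = 0.25;  σ√T = 0.2200
ln(S/K) + (r + σ²/2)T = ln(380/460) + (0.052 + 0.44²/2)·0.25 = -0.1911 + 0.0372 = -0.1539
d₁ = -0.1539 / 0.2200 = -0.6993 which rounds to -0.70
d₂ = d₁ − σ√T = -0.6993 − 0.2200 = -0.9193 which rounds to -0.92
exp(−rT) = exp(−0.052·0.25) = 0.9871
P = 460·0.9871·N(0.92) − 380·N(0.70) = 460·0.9871·0.8212 − 380·0.7580 = 372.8790 − 288.0400 = 84.8390

84.84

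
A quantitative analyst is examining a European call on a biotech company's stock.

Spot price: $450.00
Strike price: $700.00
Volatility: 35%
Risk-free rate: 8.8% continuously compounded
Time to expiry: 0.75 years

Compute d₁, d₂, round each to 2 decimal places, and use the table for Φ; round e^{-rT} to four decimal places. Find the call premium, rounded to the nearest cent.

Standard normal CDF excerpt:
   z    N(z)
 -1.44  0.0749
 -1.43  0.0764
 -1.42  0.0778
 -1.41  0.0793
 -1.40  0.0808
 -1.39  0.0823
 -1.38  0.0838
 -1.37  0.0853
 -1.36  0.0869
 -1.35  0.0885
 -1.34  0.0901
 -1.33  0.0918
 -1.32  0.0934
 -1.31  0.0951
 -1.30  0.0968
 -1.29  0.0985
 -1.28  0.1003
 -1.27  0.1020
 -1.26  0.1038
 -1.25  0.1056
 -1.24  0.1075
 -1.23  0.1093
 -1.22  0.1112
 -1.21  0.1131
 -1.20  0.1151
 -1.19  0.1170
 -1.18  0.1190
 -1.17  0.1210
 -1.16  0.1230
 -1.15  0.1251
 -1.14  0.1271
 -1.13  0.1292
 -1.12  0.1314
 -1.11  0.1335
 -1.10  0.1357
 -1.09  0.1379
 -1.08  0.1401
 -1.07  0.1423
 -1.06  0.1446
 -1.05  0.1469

σ√T = 0.35·√0.75 = 0.3031
ln(S/K) + (r + σ²/2)T = ln(450/700) + (0.088 + 0.35²/2)·0.75 = -0.4418 + 0.1119 = -0.3299
d₁ = -0.3299 / 0.3031 = -1.0884 ⇒ -1.09
d₂ = d₁ − σ√T = -1.0884 − 0.3031 = -1.3915 ⇒ -1.39
exp(−rT) = exp(−0.088·0.75) = 0.9361
C = 450·N(-1.09) − 700·0.9361·N(-1.39) = 450·0.1379 − 700·0.9361·0.0823 = 62.0550 − 53.9287 = 8.1263

$8.13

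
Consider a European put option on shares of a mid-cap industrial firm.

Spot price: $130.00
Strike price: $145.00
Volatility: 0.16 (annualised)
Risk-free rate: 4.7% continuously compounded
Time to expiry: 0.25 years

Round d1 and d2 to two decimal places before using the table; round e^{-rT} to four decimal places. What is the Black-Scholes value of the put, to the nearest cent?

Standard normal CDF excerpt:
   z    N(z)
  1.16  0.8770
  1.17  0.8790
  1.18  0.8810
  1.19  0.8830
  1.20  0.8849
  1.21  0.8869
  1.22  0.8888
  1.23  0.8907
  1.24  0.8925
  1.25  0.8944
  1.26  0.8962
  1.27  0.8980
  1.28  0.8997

$13.90

σ√T = 0.16·√0.25 = 0.0800
ln(S/K) + (r + σ²/2)T = ln(130/145) + (0.047 + 0.16²/2)·0.25 = -0.1092 + 0.0149 = -0.0942
d₁ = -0.0942 / 0.0800 = -1.1781 ≈ -1.18
d₂ = d₁ − σ√T = -1.1781 − 0.0800 = -1.2581 ≈ -1.26
e^(−rT) = e^(−0.047·0.25) = 0.9883
N(−d₂) = N(1.26) = 0.8962;  N(−d₁) = N(1.18) = 0.8810
P = 145·0.9883·0.8962 − 130·0.8810 = 128.4286 − 114.5300 = 13.8986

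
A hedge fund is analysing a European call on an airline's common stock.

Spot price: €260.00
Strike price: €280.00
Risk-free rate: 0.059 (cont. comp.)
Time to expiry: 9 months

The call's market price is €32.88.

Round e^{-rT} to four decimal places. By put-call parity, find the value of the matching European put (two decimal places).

€40.76

exp(−rT) = exp(−0.059·0.75) = 0.9567
Put-call parity: C − P = S − K·e^(−rT) = 260 − 280·0.9567 = 260 − 267.8760 = -7.8760
P = C − (C − P) = 32.88 − (-7.8760) = 40.7560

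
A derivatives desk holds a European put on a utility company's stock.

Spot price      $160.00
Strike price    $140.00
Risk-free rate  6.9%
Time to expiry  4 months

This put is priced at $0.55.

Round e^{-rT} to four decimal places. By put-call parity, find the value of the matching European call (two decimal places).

e^(−rT) = e^(−0.069·0.3333) = 0.9773
Put-call parity: C − P = S − K·e^(−rT) = 160 − 140·0.9773 = 160 − 136.8220 = 23.1780
C = P + (C − P) = 0.55 + (23.1780) = 23.7280

$23.73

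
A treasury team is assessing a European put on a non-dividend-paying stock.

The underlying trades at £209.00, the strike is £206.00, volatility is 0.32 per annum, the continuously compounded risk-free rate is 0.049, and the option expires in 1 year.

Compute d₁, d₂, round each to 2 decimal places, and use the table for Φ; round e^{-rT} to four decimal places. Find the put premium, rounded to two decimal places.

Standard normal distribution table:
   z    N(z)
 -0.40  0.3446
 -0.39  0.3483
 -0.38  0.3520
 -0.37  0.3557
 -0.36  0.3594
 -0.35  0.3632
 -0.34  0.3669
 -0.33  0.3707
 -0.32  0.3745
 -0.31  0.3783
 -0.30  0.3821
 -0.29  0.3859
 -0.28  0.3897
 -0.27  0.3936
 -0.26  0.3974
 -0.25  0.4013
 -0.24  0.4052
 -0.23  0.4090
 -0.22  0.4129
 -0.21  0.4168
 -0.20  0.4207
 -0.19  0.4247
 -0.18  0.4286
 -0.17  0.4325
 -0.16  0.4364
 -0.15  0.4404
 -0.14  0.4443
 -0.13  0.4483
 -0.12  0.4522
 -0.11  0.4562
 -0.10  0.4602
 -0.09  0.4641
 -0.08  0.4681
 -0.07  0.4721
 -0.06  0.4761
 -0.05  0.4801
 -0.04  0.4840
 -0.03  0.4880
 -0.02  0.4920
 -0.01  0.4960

σ√T = 0.32·√1 = 0.3200
d₁ = [ln(209/206) + (0.049 + 0.32²/2)·1] / 0.3200 = [0.0145 + 0.1002] / 0.3200 = 0.3583 ⇒ 0.36
d₂ = d₁ − σ√T = 0.3583 − 0.3200 = 0.0383 ⇒ 0.04
exp(−rT) = exp(−0.049·1) = 0.9522
N(−d₂) = N(-0.04) = 0.4840;  N(−d₁) = N(-0.36) = 0.3594
P = 206·0.9522·0.4840 − 209·0.3594 = 94.9381 − 75.1146 = 19.8235

£19.82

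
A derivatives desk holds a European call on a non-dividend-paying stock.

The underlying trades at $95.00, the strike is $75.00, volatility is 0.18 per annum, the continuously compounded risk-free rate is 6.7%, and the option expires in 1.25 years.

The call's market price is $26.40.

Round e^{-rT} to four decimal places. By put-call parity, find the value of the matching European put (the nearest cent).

$0.38

exp(−rT) = exp(−0.067·1.25) = 0.9197
Put-call parity: C − P = S − K·e^(−rT) = 95 − 75·0.9197 = 95 − 68.9775 = 26.0225
P = C − (C − P) = 26.40 − (26.0225) = 0.3775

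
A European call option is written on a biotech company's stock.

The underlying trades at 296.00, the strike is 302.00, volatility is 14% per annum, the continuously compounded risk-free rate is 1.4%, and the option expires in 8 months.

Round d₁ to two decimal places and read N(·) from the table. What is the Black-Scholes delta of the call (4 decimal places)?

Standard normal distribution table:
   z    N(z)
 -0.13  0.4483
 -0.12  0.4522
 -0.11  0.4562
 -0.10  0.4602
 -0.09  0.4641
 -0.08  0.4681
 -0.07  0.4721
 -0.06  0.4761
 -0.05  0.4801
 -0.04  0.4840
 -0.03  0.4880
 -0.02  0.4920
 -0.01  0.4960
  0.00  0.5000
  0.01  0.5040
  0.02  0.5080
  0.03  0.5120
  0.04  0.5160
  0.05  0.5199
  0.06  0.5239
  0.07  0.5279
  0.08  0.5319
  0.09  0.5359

0.4840

T = 0.6667;  σ√T = 0.1143
d₁ = [ln(296/302) + (0.014 + 0.14²/2)·0.6667] / 0.1143 = [-0.0201 + 0.0159] / 0.1143 = -0.0368 ≈ -0.04
N(d₁) = N(-0.04) = 0.4840
Δ_call = N(d₁) = 0.4840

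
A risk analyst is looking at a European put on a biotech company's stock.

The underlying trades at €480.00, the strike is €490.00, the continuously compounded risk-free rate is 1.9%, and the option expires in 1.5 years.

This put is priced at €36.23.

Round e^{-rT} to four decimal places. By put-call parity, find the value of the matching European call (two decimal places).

€40.00

exp(−rT) = exp(−0.019·1.5) = 0.9719
Put-call parity: C − P = S − K·e^(−rT) = 480 − 490·0.9719 = 480 − 476.2310 = 3.7690
C = P + (C − P) = 36.23 + (3.7690) = 39.9990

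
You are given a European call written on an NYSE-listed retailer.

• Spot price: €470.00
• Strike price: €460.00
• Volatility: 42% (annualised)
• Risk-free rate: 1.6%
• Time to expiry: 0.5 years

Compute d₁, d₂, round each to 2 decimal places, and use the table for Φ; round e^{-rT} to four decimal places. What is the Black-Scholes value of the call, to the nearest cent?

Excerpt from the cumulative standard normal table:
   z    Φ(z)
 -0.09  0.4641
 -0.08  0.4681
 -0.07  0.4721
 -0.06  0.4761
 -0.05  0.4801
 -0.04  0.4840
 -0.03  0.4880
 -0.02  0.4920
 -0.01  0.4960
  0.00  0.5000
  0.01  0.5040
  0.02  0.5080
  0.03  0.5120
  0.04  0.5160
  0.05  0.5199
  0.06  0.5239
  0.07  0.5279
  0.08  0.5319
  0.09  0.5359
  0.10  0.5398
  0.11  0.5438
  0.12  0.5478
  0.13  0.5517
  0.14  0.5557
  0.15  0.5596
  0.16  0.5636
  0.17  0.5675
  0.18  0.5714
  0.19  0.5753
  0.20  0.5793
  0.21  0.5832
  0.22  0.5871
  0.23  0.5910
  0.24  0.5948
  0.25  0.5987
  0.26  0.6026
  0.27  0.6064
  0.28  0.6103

σ√T = 0.42 × 0.7071 = 0.2970
d₁ = [ln(470/460) + (0.016 + ½·0.42²)·0.5] / (σ√T) = (0.0215 + 0.0521) / 0.2970 = 0.2478 → 0.25
d₂ = 0.2478 − 0.2970 = -0.0491 → -0.05
e^(−rT) = e^(−0.016·0.5) = 0.9920
N(d₁) = N(0.25) = 0.5987;  N(d₂) = N(-0.05) = 0.4801
C = 470·0.5987 − 460·0.9920·0.4801 = 281.3890 − 219.0792 = 62.3098

€62.31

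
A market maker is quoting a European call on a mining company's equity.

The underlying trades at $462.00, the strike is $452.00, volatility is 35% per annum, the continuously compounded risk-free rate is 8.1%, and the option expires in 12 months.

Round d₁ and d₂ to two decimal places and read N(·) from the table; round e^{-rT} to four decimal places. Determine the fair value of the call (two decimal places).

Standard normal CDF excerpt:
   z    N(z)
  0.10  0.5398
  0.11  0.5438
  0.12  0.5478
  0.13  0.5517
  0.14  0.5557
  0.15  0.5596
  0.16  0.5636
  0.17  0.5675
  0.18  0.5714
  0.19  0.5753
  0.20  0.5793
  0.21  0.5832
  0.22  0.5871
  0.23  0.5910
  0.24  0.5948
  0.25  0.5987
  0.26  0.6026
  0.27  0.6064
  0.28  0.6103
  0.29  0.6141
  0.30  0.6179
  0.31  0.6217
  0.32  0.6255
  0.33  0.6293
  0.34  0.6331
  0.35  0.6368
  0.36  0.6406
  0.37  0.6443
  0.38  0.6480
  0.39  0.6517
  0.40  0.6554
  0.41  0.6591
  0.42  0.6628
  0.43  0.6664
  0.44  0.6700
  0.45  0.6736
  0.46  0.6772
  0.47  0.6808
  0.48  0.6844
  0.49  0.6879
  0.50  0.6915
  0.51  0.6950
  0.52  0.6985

$86.19

T = 1;  σ√T = 0.3500
ln(S/K) + (r + σ²/2)T = ln(462/452) + (0.081 + 0.35²/2)·1 = 0.0219 + 0.1422 = 0.1641
d₁ = 0.1641 / 0.3500 = 0.4690 ≈ 0.47
d₂ = d₁ − σ√T = 0.4690 − 0.3500 = 0.1190 ≈ 0.12
exp(−rT) = exp(−0.081·1) = 0.9222
N(d₁) = N(0.47) = 0.6808;  N(d₂) = N(0.12) = 0.5478
C = 462·0.6808 − 452·0.9222·0.5478 = 314.5296 − 228.3419 = 86.1877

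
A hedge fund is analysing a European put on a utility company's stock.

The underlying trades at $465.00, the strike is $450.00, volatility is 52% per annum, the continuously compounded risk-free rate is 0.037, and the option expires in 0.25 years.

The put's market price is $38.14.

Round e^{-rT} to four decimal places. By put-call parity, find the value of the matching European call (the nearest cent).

e^(−rT) = e^(−0.037·0.25) = 0.9908
Put-call parity: C − P = S − K·e^(−rT) = 465 − 450·0.9908 = 465 − 445.8600 = 19.1400
C = P + (C − P) = 38.14 + (19.1400) = 57.2800

$57.28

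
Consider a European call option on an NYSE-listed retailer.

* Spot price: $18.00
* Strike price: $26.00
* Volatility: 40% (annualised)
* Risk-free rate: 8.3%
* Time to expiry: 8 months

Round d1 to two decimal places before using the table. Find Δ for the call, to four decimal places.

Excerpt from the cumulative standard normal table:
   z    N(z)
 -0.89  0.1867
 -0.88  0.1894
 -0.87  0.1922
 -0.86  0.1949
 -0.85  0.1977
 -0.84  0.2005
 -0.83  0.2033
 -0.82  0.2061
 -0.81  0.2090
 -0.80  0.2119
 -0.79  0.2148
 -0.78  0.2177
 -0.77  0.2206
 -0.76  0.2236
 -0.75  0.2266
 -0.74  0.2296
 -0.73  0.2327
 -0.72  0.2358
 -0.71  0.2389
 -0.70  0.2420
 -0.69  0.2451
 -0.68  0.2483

T = 0.6667;  σ√T = 0.3266
ln(S/K) + (r + σ²/2)T = ln(18/26) + (0.083 + 0.4²/2)·0.6667 = -0.3677 + 0.1087 = -0.2591
d₁ = -0.2591 / 0.3266 = -0.7932 → -0.79
N(d₁) = N(-0.79) = 0.2148
Δ_call = N(d₁) = 0.2148

0.2148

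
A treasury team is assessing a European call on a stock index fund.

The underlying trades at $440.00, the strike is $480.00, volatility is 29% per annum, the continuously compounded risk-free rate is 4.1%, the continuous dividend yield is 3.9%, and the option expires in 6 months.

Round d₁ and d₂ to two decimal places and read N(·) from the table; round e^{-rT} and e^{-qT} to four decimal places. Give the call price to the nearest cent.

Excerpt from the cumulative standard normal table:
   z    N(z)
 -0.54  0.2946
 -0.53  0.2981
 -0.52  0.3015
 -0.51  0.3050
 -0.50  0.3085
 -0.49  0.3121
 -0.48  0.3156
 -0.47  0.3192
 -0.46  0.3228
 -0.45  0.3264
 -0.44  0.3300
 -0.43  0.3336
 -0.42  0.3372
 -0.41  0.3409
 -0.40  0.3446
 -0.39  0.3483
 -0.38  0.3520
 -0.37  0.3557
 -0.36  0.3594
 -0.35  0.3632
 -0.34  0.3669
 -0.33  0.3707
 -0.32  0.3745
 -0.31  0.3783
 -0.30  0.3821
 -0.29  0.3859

σ√T = 0.29·√0.5 = 0.2051
d₁ = [ln(440/480) + (0.041 − 0.039 + 0.29²/2)·0.5] / 0.2051 = [-0.0870 + 0.0220] / 0.2051 = -0.3169 which rounds to -0.32
d₂ = d₁ − σ√T = -0.3169 − 0.2051 = -0.5220 which rounds to -0.52
e^(−qT) = e^(−0.039·0.5) = 0.9807;  e^(−rT) = e^(−0.041·0.5) = 0.9797
C = 440·0.9807·N(-0.32) − 480·0.9797·N(-0.52) = 440·0.9807·0.3745 − 480·0.9797·0.3015 = 161.5997 − 141.7822 = 19.8176

$19.82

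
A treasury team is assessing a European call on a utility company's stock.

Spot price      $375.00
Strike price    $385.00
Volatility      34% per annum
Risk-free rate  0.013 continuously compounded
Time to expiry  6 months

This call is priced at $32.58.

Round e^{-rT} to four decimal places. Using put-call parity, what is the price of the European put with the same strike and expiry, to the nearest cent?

exp(−rT) = exp(−0.013·0.5) = 0.9935
Put-call parity: C − P = S − K·e^(−rT) = 375 − 385·0.9935 = 375 − 382.4975 = -7.4975
P = C − (C − P) = 32.58 − (-7.4975) = 40.0775

$40.08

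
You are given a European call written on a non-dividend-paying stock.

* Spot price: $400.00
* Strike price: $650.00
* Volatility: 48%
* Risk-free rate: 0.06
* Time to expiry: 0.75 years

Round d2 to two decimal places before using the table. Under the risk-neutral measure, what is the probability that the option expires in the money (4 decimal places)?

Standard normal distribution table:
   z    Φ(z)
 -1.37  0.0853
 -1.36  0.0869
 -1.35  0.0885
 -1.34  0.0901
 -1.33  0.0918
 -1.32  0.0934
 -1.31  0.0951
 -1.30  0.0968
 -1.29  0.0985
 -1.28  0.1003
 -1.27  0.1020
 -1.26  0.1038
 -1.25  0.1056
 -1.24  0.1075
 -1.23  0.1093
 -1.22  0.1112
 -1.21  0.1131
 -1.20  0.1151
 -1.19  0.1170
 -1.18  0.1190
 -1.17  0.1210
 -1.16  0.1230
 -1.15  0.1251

σ√T = 0.48 × 0.8660 = 0.4157
d₁ = [ln(400/650) + (0.06 + 0.48²/2)·0.75] / 0.4157 = [-0.4855 + 0.1314] / 0.4157 = -0.8519 ⇒ -0.85
d₂ = d₁ − σ√T = -0.8519 − 0.4157 = -1.2675 ⇒ -1.27
Pr(exercise) under Q = N(d₂) = 0.1020

0.1020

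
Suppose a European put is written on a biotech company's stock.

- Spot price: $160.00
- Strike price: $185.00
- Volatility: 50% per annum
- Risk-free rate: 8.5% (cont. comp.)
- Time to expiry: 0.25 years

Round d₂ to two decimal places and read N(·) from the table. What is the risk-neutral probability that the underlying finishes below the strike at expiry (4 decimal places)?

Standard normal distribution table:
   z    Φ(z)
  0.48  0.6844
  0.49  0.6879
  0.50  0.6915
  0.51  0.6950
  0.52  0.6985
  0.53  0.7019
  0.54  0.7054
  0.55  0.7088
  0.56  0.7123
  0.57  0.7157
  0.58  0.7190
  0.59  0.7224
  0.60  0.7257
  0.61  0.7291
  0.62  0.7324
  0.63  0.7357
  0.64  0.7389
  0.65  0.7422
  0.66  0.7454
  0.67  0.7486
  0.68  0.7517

0.7324

σ√T = 0.5·√0.25 = 0.2500
d₁ = [ln(160/185) + (0.085 + ½·0.5²)·0.25] / (σ√T) = (-0.1452 + 0.0525) / 0.2500 = -0.3707 → -0.37
d₂ = -0.3707 − 0.2500 = -0.6207 → -0.62
Pr(exercise) under Q = N(−d₂) = N(0.62) = 0.7324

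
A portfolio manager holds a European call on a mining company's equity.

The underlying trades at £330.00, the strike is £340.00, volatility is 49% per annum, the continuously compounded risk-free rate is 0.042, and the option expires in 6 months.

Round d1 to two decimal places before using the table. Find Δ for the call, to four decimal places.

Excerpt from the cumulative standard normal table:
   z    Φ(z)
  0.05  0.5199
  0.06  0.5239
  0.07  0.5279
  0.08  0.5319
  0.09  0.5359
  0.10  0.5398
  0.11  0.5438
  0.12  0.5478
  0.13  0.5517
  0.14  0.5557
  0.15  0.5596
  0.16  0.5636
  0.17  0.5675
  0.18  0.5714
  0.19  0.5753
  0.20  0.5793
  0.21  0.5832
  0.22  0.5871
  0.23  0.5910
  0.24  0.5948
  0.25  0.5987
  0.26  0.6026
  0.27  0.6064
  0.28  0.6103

σ√T = 0.49 × 0.7071 = 0.3465
d₁ = [ln(330/340) + (0.042 + ½·0.49²)·0.5] / (σ√T) = (-0.0299 + 0.0810) / 0.3465 = 0.1477 ≈ 0.15
N(d₁) = N(0.15) = 0.5596
Δ_call = N(d₁) = 0.5596

0.5596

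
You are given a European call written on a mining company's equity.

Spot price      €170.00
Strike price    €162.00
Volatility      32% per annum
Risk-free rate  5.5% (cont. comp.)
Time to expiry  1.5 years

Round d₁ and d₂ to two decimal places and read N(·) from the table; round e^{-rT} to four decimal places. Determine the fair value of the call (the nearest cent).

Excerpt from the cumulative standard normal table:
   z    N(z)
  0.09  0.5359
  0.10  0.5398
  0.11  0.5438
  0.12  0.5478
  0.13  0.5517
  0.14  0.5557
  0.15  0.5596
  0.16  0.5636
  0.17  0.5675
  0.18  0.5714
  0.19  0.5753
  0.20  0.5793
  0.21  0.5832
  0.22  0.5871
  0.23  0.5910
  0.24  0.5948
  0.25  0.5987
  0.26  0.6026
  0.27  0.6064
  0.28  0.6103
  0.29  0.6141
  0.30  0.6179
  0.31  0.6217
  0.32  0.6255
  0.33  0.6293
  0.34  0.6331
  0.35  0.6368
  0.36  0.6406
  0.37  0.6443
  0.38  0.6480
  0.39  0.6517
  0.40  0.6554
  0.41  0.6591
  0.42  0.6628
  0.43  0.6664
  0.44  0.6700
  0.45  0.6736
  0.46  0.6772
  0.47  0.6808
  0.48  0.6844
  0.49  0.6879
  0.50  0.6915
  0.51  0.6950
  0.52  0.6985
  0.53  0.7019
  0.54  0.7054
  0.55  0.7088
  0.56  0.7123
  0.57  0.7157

€36.43

T = 1.5;  σ√T = 0.3919
d₁ = [ln(170/162) + (0.055 + 0.32²/2)·1.5] / 0.3919 = [0.0482 + 0.1593] / 0.3919 = 0.5295 which rounds to 0.53
d₂ = d₁ − σ√T = 0.5295 − 0.3919 = 0.1375 which rounds to 0.14
e^(−rT) = e^(−0.055·1.5) = 0.9208
N(d₁) = N(0.53) = 0.7019;  N(d₂) = N(0.14) = 0.5557
C = 170·0.7019 − 162·0.9208·0.5557 = 119.3230 − 82.8935 = 36.4295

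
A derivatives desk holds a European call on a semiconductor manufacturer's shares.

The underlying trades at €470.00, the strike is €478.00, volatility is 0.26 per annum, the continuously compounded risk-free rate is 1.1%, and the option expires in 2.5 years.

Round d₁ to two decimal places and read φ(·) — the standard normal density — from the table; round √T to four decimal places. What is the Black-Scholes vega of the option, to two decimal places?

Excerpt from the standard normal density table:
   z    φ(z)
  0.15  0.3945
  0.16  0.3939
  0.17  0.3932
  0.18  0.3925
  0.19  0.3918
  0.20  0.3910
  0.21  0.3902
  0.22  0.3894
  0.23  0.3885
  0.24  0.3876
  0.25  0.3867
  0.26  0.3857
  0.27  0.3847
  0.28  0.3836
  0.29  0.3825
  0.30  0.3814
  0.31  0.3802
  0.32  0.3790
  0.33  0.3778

288.70

σ√T = 0.26 × 1.5811 = 0.4111
d₁ = [ln(470/478) + (0.011 + ½·0.26²)·2.5] / (σ√T) = (-0.0169 + 0.1120) / 0.4111 = 0.2314 → 0.23
√T = √2.5 = 1.5811
φ(d₁) = φ(0.23) = 0.3885
vega = S·φ(d₁)·√T = 470·0.3885·1.5811 = 288.7010
(The put has the same vega.)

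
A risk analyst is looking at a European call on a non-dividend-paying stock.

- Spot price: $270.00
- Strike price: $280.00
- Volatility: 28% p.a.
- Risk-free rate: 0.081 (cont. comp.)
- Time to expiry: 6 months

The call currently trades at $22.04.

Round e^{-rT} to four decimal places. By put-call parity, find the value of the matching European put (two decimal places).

exp(−rT) = exp(−0.081·0.5) = 0.9603
Put-call parity: C − P = S − K·e^(−rT) = 270 − 280·0.9603 = 270 − 268.8840 = 1.1160
P = C − (C − P) = 22.04 − (1.1160) = 20.9240

$20.92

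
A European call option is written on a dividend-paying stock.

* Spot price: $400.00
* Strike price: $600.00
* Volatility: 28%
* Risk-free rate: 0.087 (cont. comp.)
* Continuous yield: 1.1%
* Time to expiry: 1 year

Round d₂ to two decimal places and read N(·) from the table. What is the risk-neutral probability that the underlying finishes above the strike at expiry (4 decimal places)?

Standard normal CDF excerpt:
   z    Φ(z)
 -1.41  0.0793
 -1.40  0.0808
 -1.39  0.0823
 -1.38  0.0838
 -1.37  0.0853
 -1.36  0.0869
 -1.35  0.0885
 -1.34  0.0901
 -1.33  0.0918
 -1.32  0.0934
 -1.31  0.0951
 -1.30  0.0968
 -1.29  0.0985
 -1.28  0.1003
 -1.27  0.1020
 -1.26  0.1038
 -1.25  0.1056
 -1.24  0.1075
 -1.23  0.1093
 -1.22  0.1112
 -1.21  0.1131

0.0934

T = 1;  σ√T = 0.2800
d₁ = [ln(400/600) + (0.087 − 0.011 + 0.28²/2)·1] / 0.2800 = [-0.4055 + 0.1152] / 0.2800 = -1.0367 ≈ -1.04
d₂ = d₁ − σ√T = -1.0367 − 0.2800 = -1.3167 ≈ -1.32
Pr(exercise) under Q = N(d₂) = 0.0934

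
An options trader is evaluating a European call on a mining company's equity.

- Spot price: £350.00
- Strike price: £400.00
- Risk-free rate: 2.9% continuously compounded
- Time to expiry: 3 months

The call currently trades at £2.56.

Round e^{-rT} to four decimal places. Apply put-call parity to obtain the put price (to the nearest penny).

exp(−rT) = exp(−0.029·0.25) = 0.9928
Put-call parity: C − P = S − K·e^(−rT) = 350 − 400·0.9928 = 350 − 397.1200 = -47.1200
P = C − (C − P) = 2.56 − (-47.1200) = 49.6800

£49.68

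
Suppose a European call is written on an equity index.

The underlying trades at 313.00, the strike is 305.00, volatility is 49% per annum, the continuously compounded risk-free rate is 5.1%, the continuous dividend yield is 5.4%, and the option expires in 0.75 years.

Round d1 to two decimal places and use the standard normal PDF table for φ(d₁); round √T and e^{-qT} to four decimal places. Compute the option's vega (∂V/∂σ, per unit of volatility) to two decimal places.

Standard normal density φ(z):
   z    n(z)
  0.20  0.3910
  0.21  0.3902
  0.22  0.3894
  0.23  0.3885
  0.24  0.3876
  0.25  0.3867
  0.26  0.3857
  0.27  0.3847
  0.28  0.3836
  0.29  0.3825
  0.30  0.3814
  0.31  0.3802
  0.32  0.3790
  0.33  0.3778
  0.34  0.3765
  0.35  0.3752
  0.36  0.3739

100.14

σ√T = 0.49·√0.75 = 0.4244
d₁ = [ln(313/305) + (0.051 − 0.054 + 0.49²/2)·0.75] / 0.4244 = [0.0259 + 0.0878] / 0.4244 = 0.2679 which rounds to 0.27
√T = √0.75 = 0.8660
φ(d₁) = φ(0.27) = 0.3847
exp(−qT) = exp(−0.054·0.75) = 0.9603
vega = S·exp(−qT)·φ(d₁)·√T = 313·0.9603·0.3847·0.8660 = 100.1363
(Call and put vega coincide under Black-Scholes.)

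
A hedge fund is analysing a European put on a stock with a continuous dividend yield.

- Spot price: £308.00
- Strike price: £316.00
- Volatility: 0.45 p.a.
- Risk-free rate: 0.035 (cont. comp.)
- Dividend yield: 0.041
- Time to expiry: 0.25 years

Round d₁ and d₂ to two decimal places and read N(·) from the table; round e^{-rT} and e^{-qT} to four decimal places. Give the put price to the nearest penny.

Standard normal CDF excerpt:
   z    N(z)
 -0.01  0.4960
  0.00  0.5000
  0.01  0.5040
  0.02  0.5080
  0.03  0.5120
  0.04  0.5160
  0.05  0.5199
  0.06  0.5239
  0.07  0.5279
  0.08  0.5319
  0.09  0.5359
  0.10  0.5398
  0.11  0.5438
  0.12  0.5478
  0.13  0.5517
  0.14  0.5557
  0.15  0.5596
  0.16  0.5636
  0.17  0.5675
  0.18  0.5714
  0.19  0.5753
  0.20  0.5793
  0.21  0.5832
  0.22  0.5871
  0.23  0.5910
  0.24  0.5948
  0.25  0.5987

£31.48

σ√T = 0.45 × 0.5000 = 0.2250
ln(S/K) + (r − q + σ²/2)T = ln(308/316) + (0.035 − 0.041 + 0.45²/2)·0.25 = -0.0256 + 0.0238 = -0.0018
d₁ = -0.0018 / 0.2250 = -0.0081 ⇒ -0.01
d₂ = d₁ − σ√T = -0.0081 − 0.2250 = -0.2331 ⇒ -0.23
e^(−qT) = e^(−0.041·0.25) = 0.9898;  e^(−rT) = e^(−0.035·0.25) = 0.9913
P = 316·0.9913·N(0.23) − 308·0.9898·N(0.01) = 316·0.9913·0.5910 − 308·0.9898·0.5040 = 185.1312 − 153.6486 = 31.4826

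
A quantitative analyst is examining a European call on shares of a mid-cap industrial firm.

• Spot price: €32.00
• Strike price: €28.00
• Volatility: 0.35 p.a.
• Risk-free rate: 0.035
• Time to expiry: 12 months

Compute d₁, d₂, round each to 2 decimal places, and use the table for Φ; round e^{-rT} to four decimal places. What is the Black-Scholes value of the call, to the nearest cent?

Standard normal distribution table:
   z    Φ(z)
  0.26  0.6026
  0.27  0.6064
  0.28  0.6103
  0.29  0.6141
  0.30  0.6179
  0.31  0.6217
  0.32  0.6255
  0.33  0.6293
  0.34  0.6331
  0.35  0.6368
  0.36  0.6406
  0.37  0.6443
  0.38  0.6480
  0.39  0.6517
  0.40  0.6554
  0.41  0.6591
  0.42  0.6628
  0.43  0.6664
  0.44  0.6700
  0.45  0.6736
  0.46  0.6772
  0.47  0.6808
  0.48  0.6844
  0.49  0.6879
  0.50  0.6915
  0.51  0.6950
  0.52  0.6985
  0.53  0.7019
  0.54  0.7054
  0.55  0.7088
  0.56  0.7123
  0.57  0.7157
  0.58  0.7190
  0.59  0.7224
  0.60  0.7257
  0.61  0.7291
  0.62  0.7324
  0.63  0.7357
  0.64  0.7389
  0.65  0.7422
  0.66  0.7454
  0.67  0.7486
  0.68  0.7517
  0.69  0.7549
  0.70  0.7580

€7.04

T = 1;  σ√T = 0.3500
d₁ = [ln(32/28) + (0.035 + 0.35²/2)·1] / 0.3500 = [0.1335 + 0.0963] / 0.3500 = 0.6565 ⇒ 0.66
d₂ = d₁ − σ√T = 0.6565 − 0.3500 = 0.3065 ⇒ 0.31
e^(−rT) = e^(−0.035·1) = 0.9656
N(d₁) = N(0.66) = 0.7454;  N(d₂) = N(0.31) = 0.6217
C = 32·0.7454 − 28·0.9656·0.6217 = 23.8528 − 16.8088 = 7.0440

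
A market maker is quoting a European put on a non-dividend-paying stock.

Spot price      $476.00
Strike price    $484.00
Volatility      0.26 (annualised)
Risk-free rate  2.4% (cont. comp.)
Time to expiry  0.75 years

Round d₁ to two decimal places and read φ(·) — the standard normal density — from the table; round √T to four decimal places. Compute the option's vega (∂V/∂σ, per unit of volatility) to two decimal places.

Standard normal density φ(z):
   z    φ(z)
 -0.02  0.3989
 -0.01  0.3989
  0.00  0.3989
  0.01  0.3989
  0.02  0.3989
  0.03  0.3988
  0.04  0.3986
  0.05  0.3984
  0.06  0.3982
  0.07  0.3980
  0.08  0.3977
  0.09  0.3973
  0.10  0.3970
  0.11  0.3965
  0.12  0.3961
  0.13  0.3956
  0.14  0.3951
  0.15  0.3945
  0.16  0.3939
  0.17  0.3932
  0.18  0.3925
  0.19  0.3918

T = 0.75;  σ√T = 0.2252
d₁ = [ln(476/484) + (0.024 + ½·0.26²)·0.75] / (σ√T) = (-0.0167 + 0.0433) / 0.2252 = 0.1185 which rounds to 0.12
√T = √0.75 = 0.8660
φ(d₁) = φ(0.12) = 0.3961
vega = S·φ(d₁)·√T = 476·0.3961·0.8660 = 163.2788

163.28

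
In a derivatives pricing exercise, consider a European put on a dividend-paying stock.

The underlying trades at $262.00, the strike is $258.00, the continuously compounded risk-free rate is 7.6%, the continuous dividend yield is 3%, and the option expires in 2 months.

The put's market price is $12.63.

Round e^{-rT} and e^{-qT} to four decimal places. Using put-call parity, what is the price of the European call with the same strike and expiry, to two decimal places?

exp(−qT) = exp(−0.03·0.1667) = 0.9950;  exp(−rT) = exp(−0.076·0.1667) = 0.9874
Put-call parity: C − P = S·e^(−qT) − K·e^(−rT) = 262·0.9950 − 258·0.9874 = 260.6900 − 254.7492 = 5.9408
C = P + (C − P) = 12.63 + (5.9408) = 18.5708

$18.57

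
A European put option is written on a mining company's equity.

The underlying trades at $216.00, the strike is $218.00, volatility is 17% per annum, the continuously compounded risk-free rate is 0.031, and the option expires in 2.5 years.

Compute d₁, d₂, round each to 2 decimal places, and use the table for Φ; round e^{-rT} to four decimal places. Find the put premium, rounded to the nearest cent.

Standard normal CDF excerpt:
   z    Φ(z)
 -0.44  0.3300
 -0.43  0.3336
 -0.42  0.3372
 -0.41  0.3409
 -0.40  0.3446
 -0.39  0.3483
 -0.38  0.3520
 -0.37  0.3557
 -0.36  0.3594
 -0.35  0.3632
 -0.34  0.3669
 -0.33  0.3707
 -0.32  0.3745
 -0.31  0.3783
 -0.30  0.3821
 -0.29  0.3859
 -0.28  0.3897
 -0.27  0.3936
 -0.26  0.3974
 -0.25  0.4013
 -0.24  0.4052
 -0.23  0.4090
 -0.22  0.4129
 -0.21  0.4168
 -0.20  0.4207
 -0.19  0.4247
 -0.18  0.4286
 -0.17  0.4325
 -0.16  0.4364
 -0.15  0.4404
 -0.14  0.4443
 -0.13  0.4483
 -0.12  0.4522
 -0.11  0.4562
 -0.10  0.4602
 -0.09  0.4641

T = 2.5;  σ√T = 0.2688
d₁ = [ln(216/218) + (0.031 + 0.17²/2)·2.5] / 0.2688 = [-0.0092 + 0.1136] / 0.2688 = 0.3884 which rounds to 0.39
d₂ = d₁ − σ√T = 0.3884 − 0.2688 = 0.1196 which rounds to 0.12
e^(−rT) = e^(−0.031·2.5) = 0.9254
P = 218·0.9254·N(-0.12) − 216·N(-0.39) = 218·0.9254·0.4522 − 216·0.3483 = 91.2256 − 75.2328 = 15.9928

$15.99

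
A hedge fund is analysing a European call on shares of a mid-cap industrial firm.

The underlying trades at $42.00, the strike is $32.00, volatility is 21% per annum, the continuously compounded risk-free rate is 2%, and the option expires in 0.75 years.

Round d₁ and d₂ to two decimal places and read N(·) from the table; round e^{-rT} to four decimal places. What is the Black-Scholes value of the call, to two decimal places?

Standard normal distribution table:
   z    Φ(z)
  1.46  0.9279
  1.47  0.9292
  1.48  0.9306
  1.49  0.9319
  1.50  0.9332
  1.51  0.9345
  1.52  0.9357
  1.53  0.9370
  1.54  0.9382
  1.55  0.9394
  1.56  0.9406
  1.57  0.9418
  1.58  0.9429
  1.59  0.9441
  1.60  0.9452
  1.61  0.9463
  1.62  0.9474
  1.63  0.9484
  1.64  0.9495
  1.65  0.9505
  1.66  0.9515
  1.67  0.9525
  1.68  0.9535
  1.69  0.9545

$10.63

T = 0.75;  σ√T = 0.1819
d₁ = [ln(42/32) + (0.02 + ½·0.21²)·0.75] / (σ√T) = (0.2719 + 0.0315) / 0.1819 = 1.6687 ≈ 1.67
d₂ = 1.6687 − 0.1819 = 1.4868 ≈ 1.49
exp(−rT) = exp(−0.02·0.75) = 0.9851
N(d₁) = N(1.67) = 0.9525;  N(d₂) = N(1.49) = 0.9319
C = 42·0.9525 − 32·0.9851·0.9319 = 40.0050 − 29.3765 = 10.6285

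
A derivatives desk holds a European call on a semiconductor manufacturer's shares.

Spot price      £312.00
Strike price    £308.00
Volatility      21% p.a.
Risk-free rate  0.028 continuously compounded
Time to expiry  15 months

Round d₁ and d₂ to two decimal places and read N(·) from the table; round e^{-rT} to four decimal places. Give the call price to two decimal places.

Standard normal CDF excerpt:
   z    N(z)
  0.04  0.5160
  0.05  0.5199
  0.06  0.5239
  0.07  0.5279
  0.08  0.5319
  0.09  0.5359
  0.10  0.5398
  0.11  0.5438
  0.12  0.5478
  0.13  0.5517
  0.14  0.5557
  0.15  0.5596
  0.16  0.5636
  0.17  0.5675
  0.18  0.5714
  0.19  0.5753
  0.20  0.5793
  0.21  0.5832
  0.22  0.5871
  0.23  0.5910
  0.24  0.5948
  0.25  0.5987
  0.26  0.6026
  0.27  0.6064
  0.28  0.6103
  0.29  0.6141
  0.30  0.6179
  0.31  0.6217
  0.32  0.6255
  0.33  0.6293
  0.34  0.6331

σ√T = 0.21·√1.25 = 0.2348
d₁ = [ln(312/308) + (0.028 + 0.21²/2)·1.25] / 0.2348 = [0.0129 + 0.0626] / 0.2348 = 0.3214 ⇒ 0.32
d₂ = d₁ − σ√T = 0.3214 − 0.2348 = 0.0866 ⇒ 0.09
e^(−rT) = e^(−0.028·1.25) = 0.9656
N(d₁) = N(0.32) = 0.6255;  N(d₂) = N(0.09) = 0.5359
C = 312·0.6255 − 308·0.9656·0.5359 = 195.1560 − 159.3792 = 35.7768

£35.78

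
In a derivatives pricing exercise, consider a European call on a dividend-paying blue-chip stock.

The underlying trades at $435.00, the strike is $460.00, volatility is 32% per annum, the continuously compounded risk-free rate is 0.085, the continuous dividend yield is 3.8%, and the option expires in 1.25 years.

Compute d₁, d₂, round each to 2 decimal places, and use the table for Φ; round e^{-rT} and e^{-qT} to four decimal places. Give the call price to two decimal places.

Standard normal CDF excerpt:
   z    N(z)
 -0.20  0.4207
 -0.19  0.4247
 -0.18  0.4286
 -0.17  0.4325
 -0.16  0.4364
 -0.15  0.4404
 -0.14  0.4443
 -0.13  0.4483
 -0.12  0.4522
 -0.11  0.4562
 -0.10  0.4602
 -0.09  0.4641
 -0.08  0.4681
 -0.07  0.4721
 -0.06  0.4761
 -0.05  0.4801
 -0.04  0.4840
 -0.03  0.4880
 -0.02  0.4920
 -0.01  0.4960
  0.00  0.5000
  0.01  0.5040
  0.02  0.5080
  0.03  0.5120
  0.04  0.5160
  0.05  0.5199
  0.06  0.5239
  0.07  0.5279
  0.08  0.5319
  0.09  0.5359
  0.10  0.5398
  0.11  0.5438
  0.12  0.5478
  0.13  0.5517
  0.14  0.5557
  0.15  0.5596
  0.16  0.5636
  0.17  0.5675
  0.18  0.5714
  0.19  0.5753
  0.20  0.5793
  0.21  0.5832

$59.75

σ√T = 0.32·√1.25 = 0.3578
d₁ = [ln(435/460) + (0.085 − 0.038 + 0.32²/2)·1.25] / 0.3578 = [-0.0559 + 0.1228] / 0.3578 = 0.1869 → 0.19
d₂ = d₁ − σ√T = 0.1869 − 0.3578 = -0.1709 → -0.17
exp(−qT) = exp(−0.038·1.25) = 0.9536;  exp(−rT) = exp(−0.085·1.25) = 0.8992
C = 435·0.9536·N(0.19) − 460·0.8992·N(-0.17) = 435·0.9536·0.5753 − 460·0.8992·0.4325 = 238.6436 − 178.8958 = 59.7478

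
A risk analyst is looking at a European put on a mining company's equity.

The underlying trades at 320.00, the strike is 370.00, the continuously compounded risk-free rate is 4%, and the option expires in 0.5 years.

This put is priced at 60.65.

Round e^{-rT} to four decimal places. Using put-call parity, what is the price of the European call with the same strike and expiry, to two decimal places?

17.98

exp(−rT) = exp(−0.04·0.5) = 0.9802
Put-call parity: C − P = S − K·e^(−rT) = 320 − 370·0.9802 = 320 − 362.6740 = -42.6740
C = P + (C − P) = 60.65 + (-42.6740) = 17.9760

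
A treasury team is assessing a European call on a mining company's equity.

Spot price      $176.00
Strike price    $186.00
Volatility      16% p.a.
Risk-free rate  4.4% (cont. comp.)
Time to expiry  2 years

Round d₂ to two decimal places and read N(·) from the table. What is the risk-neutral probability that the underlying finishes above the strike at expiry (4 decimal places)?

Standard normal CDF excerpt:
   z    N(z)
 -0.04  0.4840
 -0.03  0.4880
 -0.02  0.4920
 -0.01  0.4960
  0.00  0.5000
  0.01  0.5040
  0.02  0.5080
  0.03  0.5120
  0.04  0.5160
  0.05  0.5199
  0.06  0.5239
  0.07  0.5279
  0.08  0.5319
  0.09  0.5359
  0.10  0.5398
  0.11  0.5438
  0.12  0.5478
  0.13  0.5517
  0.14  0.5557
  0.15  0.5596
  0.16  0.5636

σ√T = 0.16·√2 = 0.2263
ln(S/K) + (r + σ²/2)T = ln(176/186) + (0.044 + 0.16²/2)·2 = -0.0553 + 0.1136 = 0.0583
d₁ = 0.0583 / 0.2263 = 0.2578 → 0.26
d₂ = d₁ − σ√T = 0.2578 − 0.2263 = 0.0315 → 0.03
Pr(exercise) under Q = N(d₂) = 0.5120

0.5120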